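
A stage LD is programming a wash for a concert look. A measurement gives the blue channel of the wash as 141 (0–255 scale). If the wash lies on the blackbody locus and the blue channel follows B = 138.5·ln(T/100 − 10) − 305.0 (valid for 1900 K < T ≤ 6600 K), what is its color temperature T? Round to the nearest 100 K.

3500 K

ln(t − 10) = (141 + 305.0) / 138.5 = 3.2202.
t − 10 = e^3.2202 = 25.034, so t = 35.034.
T = 100·t = 3503 K → 3500 K to the nearest 100 K.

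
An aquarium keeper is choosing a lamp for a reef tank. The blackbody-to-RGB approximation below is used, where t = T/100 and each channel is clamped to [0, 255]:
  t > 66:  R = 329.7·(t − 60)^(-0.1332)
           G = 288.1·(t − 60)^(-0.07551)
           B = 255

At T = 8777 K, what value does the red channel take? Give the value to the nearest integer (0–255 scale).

t = 8777/100 = 87.77; the t > 66 branch applies.
R = 329.7·(87.77 − 60)^(-0.1332) = 329.7·27.77^(-0.1332) = 329.7·0.64227 = 211.755.
Rounded: 212.

212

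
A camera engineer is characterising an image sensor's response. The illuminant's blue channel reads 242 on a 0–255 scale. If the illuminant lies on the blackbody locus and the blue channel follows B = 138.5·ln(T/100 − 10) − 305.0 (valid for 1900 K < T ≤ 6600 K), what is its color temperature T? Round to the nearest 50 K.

6200 K

ln(t − 10) = (242 + 305.0) / 138.5 = 3.9495.
t − 10 = e^3.9495 = 51.907, so t = 61.907.
T = 100·t = 6191 K → 6200 K to the nearest 50 K.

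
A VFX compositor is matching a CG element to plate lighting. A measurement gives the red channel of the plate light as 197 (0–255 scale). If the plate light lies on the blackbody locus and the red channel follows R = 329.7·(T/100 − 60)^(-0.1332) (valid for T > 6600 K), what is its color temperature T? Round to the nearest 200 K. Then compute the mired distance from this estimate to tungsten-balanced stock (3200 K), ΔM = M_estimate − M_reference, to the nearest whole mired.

(t − 60)^(-0.1332) = 197/329.7 = 0.59751.
t − 60 = 0.59751^(1/-0.1332) = 0.59751^(-7.508) = 47.761, so t = 107.761.
T = 100·t = 10776 K → 10800 K to the nearest 200 K.
M_estimate = 10⁶/10800 = 92.59; M_reference = 10⁶/3200 = 312.50.
ΔM = 92.59 − 312.50 = -219.91 → -220 mireds.

-220 mireds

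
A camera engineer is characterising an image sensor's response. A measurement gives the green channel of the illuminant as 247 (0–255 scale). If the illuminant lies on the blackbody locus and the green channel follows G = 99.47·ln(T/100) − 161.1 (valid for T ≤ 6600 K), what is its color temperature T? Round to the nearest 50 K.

ln t = (247 + 161.1) / 99.47 = 4.1027.
t = e^4.1027 = 60.506.
T = 100·t = 6051 K → 6050 K to the nearest 50 K.

6050 K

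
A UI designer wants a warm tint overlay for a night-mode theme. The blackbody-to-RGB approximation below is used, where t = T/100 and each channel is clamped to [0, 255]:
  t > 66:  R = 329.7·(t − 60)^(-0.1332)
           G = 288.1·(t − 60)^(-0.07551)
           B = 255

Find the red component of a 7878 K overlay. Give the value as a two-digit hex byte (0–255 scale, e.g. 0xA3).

0xDF

t = 7878/100 = 78.78; the t > 66 branch applies.
R = 329.7·(78.78 − 60)^(-0.1332) = 329.7·18.78^(-0.1332) = 329.7·0.67662 = 223.081.
Rounded: 223; in hex, 0xDF.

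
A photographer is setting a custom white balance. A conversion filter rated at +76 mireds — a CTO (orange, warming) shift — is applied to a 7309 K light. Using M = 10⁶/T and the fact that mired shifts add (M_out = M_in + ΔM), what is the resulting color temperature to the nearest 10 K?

4700 K

M_in = 10⁶/7309 = 136.82 mireds.
M_out = 136.82 + (+76) = 212.82 mireds.
T_out = 10⁶/212.82 = 4698.9 K → 4700 K.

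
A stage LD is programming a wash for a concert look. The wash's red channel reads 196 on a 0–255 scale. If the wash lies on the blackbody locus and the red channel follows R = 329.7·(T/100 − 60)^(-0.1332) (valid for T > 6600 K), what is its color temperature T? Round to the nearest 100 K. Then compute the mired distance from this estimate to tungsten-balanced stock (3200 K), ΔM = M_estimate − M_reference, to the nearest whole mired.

(t − 60)^(-0.1332) = 196/329.7 = 0.59448.
t − 60 = 0.59448^(1/-0.1332) = 0.59448^(-7.508) = 49.621, so t = 109.621.
T = 100·t = 10962 K → 11000 K to the nearest 100 K.
M_estimate = 10⁶/11000 = 90.91; M_reference = 10⁶/3200 = 312.50.
ΔM = 90.91 − 312.50 = -221.59 → -222 mireds.

-222 mireds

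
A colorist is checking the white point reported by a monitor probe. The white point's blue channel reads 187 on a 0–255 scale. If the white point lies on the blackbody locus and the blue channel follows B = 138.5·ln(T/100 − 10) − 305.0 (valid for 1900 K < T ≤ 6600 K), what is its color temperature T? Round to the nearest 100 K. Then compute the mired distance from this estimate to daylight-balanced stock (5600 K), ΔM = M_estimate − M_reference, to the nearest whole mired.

+44 mireds

ln(t − 10) = (187 + 305.0) / 138.5 = 3.5523.
t − 10 = e^3.5523 = 34.895, so t = 44.895.
T = 100·t = 4490 K → 4500 K to the nearest 100 K.
M_estimate = 10⁶/4500 = 222.22; M_reference = 10⁶/5600 = 178.57.
ΔM = 222.22 − 178.57 = 43.65 → +44 mireds.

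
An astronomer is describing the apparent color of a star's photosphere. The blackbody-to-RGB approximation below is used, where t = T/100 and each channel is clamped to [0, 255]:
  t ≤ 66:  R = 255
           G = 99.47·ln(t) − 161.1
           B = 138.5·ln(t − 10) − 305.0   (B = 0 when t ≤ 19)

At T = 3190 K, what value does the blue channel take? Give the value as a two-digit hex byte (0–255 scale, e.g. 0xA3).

0x7A

t = 3190/100 = 31.9; the t ≤ 66 branch applies.
B = 138.5·ln(31.9 − 10) − 305.0 = 138.5·ln 21.9 − 305.0 = 138.5·3.0865 − 305.0 = 122.478.
Rounded: 122; in hex, 0x7A.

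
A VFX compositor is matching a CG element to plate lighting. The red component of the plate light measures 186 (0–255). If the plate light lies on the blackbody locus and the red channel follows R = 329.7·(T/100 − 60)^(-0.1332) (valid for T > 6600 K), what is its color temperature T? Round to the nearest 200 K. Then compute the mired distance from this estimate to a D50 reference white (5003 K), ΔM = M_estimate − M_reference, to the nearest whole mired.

-125 mireds

(t − 60)^(-0.1332) = 186/329.7 = 0.56415.
t − 60 = 0.56415^(1/-0.1332) = 0.56415^(-7.508) = 73.521, so t = 133.521.
T = 100·t = 13352 K → 13400 K to the nearest 200 K.
M_estimate = 10⁶/13400 = 74.63; M_reference = 10⁶/5003 = 199.88.
ΔM = 74.63 − 199.88 = -125.25 → -125 mireds.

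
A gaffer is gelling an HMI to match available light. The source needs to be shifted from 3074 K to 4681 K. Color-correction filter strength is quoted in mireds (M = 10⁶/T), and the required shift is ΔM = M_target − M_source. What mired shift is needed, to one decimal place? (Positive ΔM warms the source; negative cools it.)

M_source = 10⁶/3074 = 325.309; M_target = 10⁶/4681 = 213.630.
ΔM = 213.630 − 325.309 = -111.679 → -111.7 mireds, a cooling shift.

-111.7 mireds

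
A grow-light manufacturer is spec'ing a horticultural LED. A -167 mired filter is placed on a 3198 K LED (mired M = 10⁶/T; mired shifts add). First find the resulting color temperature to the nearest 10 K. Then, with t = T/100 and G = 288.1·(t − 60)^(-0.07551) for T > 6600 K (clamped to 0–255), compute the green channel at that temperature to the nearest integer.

245

M_in = 10⁶/3198 = 312.70; M_out = 312.70 + (-167) = 145.70.
T_out = 10⁶/145.70 = 6863.6 K → 6860 K; t = 68.6.
G = 288.1·(68.6 − 60)^(-0.07551) = 288.1·8.6^(-0.07551) = 288.1·0.85003 = 244.895.
Rounded: 245.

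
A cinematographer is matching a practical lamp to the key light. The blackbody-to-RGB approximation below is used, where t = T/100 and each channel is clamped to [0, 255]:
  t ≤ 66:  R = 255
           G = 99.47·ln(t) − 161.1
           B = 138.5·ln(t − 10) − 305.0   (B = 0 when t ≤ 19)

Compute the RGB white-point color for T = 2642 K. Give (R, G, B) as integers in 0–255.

(255, 165, 83)

t = 2642/100 = 26.42; the t ≤ 66 branch applies.
R = 255 by definition for t ≤ 66.
G = 99.47·ln 26.42 − 161.1 = 99.47·3.2741 − 161.1 = 164.577.
B = 138.5·ln(26.42 − 10) − 305.0 = 138.5·ln 16.42 − 305.0 = 138.5·2.7985 − 305.0 = 82.592.
Rounded: (255, 165, 83).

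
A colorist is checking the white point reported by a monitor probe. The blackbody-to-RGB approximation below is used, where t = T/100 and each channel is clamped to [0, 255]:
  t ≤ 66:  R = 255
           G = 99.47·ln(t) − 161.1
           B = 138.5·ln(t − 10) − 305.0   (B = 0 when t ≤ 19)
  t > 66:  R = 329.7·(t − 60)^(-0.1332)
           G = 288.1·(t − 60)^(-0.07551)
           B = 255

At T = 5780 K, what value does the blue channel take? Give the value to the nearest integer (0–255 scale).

t = 5780/100 = 57.8; the t ≤ 66 branch applies.
B = 138.5·ln(57.8 − 10) − 305.0 = 138.5·ln 47.8 − 305.0 = 138.5·3.8670 − 305.0 = 230.583.
Rounded: 231.

231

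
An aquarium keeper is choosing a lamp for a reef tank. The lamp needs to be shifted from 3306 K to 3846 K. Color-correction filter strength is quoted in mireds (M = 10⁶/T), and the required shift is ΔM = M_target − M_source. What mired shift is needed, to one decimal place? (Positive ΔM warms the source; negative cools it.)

-42.5 mireds

M_source = 10⁶/3306 = 302.480; M_target = 10⁶/3846 = 260.010.
ΔM = 260.010 − 302.480 = -42.470 → -42.5 mireds, a cooling shift.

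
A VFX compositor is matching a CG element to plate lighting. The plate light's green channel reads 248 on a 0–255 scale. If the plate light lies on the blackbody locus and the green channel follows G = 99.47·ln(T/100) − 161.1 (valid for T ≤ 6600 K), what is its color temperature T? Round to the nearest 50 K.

ln t = (248 + 161.1) / 99.47 = 4.1128.
t = e^4.1128 = 61.117.
T = 100·t = 6112 K → 6100 K to the nearest 50 K.

6100 K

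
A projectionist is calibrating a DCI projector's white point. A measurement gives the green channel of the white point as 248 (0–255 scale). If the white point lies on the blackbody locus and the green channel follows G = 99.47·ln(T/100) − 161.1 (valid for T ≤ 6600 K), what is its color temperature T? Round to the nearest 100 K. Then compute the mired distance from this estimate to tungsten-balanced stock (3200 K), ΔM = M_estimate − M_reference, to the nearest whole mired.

-149 mireds

ln t = (248 + 161.1) / 99.47 = 4.1128.
t = e^4.1128 = 61.117.
T = 100·t = 6112 K → 6100 K to the nearest 100 K.
M_estimate = 10⁶/6100 = 163.93; M_reference = 10⁶/3200 = 312.50.
ΔM = 163.93 − 312.50 = -148.57 → -149 mireds.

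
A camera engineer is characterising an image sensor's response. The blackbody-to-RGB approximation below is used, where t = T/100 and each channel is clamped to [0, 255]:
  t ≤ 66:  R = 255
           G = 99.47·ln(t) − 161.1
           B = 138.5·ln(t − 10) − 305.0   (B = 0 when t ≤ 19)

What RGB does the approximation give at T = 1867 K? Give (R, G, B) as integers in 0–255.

t = 1867/100 = 18.67; the t ≤ 66 branch applies.
R = 255 by definition for t ≤ 66.
G = 99.47·ln 18.67 − 161.1 = 99.47·2.9269 − 161.1 = 130.041.
t = 18.67 ≤ 19, so B = 0.
Rounded: (255, 130, 0).

(255, 130, 0)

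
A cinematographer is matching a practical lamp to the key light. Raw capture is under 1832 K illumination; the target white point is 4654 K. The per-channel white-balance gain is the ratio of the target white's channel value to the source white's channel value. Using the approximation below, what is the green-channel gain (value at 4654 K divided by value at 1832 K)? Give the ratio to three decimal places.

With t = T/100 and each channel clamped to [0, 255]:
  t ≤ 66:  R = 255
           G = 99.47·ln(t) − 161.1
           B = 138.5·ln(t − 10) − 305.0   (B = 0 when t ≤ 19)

At 1832 K (t = 18.32):
  G = 99.47·ln 18.32 − 161.1 = 99.47·2.9080 − 161.1 = 128.158.
At 4654 K (t = 46.54):
  G = 99.47·ln 46.54 − 161.1 = 99.47·3.8403 − 161.1 = 220.896.
Gain = 220.896 / 128.158 = 1.7236 → 1.724.

1.724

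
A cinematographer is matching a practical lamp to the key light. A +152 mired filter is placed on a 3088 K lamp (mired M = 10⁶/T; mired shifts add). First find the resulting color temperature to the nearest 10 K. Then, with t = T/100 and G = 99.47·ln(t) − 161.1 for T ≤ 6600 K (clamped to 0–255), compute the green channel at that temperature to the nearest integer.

M_in = 10⁶/3088 = 323.83; M_out = 323.83 + (+152) = 475.83.
T_out = 10⁶/475.83 = 2101.6 K → 2100 K; t = 21.
G = 99.47·ln 21 − 161.1 = 99.47·3.0445 − 161.1 = 141.739.
Rounded: 142.

142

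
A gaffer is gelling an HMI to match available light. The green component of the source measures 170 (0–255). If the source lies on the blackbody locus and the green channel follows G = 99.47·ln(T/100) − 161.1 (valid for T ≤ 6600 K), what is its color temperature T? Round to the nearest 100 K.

2800 K

ln t = (170 + 161.1) / 99.47 = 3.3286.
t = e^3.3286 = 27.900.
T = 100·t = 2790 K → 2800 K to the nearest 100 K.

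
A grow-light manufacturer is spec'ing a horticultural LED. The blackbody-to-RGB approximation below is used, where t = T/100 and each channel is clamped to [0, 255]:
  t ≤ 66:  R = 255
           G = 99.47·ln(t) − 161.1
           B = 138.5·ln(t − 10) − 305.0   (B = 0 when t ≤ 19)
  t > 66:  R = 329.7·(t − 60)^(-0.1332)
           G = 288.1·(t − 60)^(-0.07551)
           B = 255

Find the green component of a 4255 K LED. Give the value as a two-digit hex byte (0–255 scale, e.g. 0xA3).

0xD4

t = 4255/100 = 42.55; the t ≤ 66 branch applies.
G = 99.47·ln 42.55 − 161.1 = 99.47·3.7507 − 161.1 = 211.980.
Rounded: 212; in hex, 0xD4.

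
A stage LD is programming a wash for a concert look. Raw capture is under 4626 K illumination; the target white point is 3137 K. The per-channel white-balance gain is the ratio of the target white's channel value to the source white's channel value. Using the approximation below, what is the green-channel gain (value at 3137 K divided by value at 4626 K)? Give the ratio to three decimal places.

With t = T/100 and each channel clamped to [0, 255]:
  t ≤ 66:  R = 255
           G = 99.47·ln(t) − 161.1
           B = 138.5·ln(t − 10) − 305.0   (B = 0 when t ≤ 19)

At 4626 K (t = 46.26):
  G = 99.47·ln 46.26 − 161.1 = 99.47·3.8343 − 161.1 = 220.296.
At 3137 K (t = 31.37):
  G = 99.47·ln 31.37 − 161.1 = 99.47·3.4459 − 161.1 = 181.659.
Gain = 181.659 / 220.296 = 0.8246 → 0.825.

0.825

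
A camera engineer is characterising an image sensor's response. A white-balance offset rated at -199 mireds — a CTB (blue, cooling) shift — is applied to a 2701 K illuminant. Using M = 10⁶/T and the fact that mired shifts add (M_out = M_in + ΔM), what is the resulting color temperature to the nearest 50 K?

5850 K

M_in = 10⁶/2701 = 370.23 mireds.
M_out = 370.23 + (-199) = 171.23 mireds.
T_out = 10⁶/171.23 = 5840.0 K → 5850 K.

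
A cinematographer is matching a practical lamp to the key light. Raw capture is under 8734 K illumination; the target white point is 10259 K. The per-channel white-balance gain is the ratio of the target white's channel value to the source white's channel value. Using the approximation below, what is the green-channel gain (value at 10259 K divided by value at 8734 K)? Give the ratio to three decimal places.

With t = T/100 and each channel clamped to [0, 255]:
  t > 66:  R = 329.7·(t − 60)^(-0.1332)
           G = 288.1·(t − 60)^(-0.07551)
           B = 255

At 8734 K (t = 87.34):
  G = 288.1·(87.34 − 60)^(-0.07551) = 288.1·27.34^(-0.07551) = 288.1·0.77895 = 224.414.
At 10259 K (t = 102.59):
  G = 288.1·(102.59 − 60)^(-0.07551) = 288.1·42.59^(-0.07551) = 288.1·0.75331 = 217.027.
Gain = 217.027 / 224.414 = 0.9671 → 0.967.

0.967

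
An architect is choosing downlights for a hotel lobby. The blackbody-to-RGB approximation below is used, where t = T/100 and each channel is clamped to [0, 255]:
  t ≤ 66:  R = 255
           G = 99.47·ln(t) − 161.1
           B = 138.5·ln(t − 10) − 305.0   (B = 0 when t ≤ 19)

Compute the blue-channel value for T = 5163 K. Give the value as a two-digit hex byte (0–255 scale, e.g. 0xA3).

t = 5163/100 = 51.63; the t ≤ 66 branch applies.
B = 138.5·ln(51.63 − 10) − 305.0 = 138.5·ln 41.63 − 305.0 = 138.5·3.7288 − 305.0 = 211.442.
Rounded: 211; in hex, 0xD3.

0xD3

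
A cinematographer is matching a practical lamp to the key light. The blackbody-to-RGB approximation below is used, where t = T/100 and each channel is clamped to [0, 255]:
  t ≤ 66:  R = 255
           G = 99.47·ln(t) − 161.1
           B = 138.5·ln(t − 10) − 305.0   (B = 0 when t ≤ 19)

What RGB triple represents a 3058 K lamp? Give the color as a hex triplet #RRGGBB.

#FFB372

t = 3058/100 = 30.58; the t ≤ 66 branch applies.
R = 255 by definition for t ≤ 66.
G = 99.47·ln 30.58 − 161.1 = 99.47·3.4203 − 161.1 = 179.122.
B = 138.5·ln(30.58 − 10) − 305.0 = 138.5·ln 20.58 − 305.0 = 138.5·3.0243 − 305.0 = 113.868.
Rounded: (255, 179, 114).
In hex: #FFB372.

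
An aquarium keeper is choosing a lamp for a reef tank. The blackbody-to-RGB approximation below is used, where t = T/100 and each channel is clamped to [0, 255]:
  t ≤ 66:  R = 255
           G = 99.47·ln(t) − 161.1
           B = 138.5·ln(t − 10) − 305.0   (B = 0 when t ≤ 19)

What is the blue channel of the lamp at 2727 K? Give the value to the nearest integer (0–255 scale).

t = 2727/100 = 27.27; the t ≤ 66 branch applies.
B = 138.5·ln(27.27 − 10) − 305.0 = 138.5·ln 17.27 − 305.0 = 138.5·2.8490 − 305.0 = 89.582.
Rounded: 90.

90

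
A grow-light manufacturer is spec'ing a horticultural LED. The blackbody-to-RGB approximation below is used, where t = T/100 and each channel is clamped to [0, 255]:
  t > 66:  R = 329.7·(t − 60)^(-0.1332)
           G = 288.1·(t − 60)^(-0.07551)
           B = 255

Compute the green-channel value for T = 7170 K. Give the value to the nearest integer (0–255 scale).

239

t = 7170/100 = 71.7; the t > 66 branch applies.
G = 288.1·(71.7 − 60)^(-0.07551) = 288.1·11.7^(-0.07551) = 288.1·0.83050 = 239.268.
Rounded: 239.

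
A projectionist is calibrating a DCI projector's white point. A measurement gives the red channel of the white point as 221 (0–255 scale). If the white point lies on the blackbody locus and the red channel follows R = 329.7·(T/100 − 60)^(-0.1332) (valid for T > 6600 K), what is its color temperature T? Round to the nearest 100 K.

8000 K

(t − 60)^(-0.1332) = 221/329.7 = 0.67031.
t − 60 = 0.67031^(1/-0.1332) = 0.67031^(-7.508) = 20.149, so t = 80.149.
T = 100·t = 8015 K → 8000 K to the nearest 100 K.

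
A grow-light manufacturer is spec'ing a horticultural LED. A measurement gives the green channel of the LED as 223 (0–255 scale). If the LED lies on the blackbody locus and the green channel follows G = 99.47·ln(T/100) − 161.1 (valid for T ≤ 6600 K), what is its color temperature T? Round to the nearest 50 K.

ln t = (223 + 161.1) / 99.47 = 3.8615.
t = e^3.8615 = 47.535.
T = 100·t = 4753 K → 4750 K to the nearest 50 K.

4750 K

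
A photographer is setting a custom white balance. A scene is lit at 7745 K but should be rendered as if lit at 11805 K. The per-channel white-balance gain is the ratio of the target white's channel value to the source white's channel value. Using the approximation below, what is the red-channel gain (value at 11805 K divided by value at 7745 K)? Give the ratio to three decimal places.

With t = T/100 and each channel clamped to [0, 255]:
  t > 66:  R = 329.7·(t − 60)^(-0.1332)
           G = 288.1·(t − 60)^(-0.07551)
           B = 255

0.852

At 7745 K (t = 77.45):
  R = 329.7·(77.45 − 60)^(-0.1332) = 329.7·17.45^(-0.1332) = 329.7·0.68327 = 225.274.
At 11805 K (t = 118.05):
  R = 329.7·(118.05 − 60)^(-0.1332) = 329.7·58.05^(-0.1332) = 329.7·0.58219 = 191.947.
Gain = 191.947 / 225.274 = 0.8521 → 0.852.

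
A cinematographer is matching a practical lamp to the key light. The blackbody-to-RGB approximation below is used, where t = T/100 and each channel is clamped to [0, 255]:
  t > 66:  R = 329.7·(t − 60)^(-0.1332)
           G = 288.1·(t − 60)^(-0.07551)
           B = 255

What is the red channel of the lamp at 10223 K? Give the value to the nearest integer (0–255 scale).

200

t = 10223/100 = 102.23; the t > 66 branch applies.
R = 329.7·(102.23 − 60)^(-0.1332) = 329.7·42.23^(-0.1332) = 329.7·0.60739 = 200.256.
Rounded: 200.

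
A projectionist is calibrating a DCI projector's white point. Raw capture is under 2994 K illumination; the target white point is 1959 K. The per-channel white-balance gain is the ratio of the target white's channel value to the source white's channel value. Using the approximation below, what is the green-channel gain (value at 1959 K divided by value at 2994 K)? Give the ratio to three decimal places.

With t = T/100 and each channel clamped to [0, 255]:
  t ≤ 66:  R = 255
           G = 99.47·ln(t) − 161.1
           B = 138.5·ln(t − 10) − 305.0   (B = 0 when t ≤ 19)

0.762

At 2994 K (t = 29.94):
  G = 99.47·ln 29.94 − 161.1 = 99.47·3.3992 − 161.1 = 177.018.
At 1959 K (t = 19.59):
  G = 99.47·ln 19.59 − 161.1 = 99.47·2.9750 − 161.1 = 134.825.
Gain = 134.825 / 177.018 = 0.7616 → 0.762.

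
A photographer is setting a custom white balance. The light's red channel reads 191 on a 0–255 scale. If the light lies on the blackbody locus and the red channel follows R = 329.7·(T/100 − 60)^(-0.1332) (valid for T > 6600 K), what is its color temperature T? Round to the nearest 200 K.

(t − 60)^(-0.1332) = 191/329.7 = 0.57931.
t − 60 = 0.57931^(1/-0.1332) = 0.57931^(-7.508) = 60.245, so t = 120.245.
T = 100·t = 12025 K → 12000 K to the nearest 200 K.

12000 K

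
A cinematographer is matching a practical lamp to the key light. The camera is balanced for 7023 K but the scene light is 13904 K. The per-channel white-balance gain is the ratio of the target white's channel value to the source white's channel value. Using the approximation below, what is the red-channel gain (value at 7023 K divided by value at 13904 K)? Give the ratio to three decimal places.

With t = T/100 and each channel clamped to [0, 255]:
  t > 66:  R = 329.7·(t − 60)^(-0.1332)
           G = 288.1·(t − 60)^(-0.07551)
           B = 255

1.313

At 13904 K (t = 139.04):
  R = 329.7·(139.04 − 60)^(-0.1332) = 329.7·79.04^(-0.1332) = 329.7·0.55874 = 184.215.
At 7023 K (t = 70.23):
  R = 329.7·(70.23 − 60)^(-0.1332) = 329.7·10.23^(-0.1332) = 329.7·0.73364 = 241.882.
Gain = 241.882 / 184.215 = 1.3130 → 1.313.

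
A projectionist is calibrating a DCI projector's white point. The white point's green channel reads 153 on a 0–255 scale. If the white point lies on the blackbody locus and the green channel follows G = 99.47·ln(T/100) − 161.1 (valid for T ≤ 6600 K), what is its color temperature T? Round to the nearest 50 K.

2350 K

ln t = (153 + 161.1) / 99.47 = 3.1577.
t = e^3.1577 = 23.517.
T = 100·t = 2352 K → 2350 K to the nearest 50 K.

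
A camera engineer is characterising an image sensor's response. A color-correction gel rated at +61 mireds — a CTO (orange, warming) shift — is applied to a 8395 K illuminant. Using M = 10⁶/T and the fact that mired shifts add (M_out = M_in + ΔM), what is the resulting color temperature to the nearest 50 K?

M_in = 10⁶/8395 = 119.12 mireds.
M_out = 119.12 + (+61) = 180.12 mireds.
T_out = 10⁶/180.12 = 5551.9 K → 5550 K.

5550 K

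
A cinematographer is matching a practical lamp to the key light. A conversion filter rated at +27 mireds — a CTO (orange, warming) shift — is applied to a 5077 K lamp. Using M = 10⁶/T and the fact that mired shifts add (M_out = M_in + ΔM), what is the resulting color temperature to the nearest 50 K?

M_in = 10⁶/5077 = 196.97 mireds.
M_out = 196.97 + (+27) = 223.97 mireds.
T_out = 10⁶/223.97 = 4464.9 K → 4450 K.

4450 K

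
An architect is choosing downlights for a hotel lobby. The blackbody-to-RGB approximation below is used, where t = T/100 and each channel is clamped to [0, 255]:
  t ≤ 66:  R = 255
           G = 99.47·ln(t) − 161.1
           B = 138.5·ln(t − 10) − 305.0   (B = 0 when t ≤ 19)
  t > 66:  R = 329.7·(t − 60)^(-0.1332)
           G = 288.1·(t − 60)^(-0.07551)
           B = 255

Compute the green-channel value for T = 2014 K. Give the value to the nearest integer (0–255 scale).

138

t = 2014/100 = 20.14; the t ≤ 66 branch applies.
G = 99.47·ln 20.14 − 161.1 = 99.47·3.0027 − 161.1 = 137.579.
Rounded: 138.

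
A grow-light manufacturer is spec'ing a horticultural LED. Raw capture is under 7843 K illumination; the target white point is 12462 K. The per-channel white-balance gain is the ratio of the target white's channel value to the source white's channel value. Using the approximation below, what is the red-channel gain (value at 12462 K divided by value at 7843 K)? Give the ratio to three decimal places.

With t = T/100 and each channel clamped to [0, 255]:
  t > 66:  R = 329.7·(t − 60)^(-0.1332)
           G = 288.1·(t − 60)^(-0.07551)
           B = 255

0.846

At 7843 K (t = 78.43):
  R = 329.7·(78.43 − 60)^(-0.1332) = 329.7·18.43^(-0.1332) = 329.7·0.67832 = 223.641.
At 12462 K (t = 124.62):
  R = 329.7·(124.62 − 60)^(-0.1332) = 329.7·64.62^(-0.1332) = 329.7·0.57393 = 189.225.
Gain = 189.225 / 223.641 = 0.8461 → 0.846.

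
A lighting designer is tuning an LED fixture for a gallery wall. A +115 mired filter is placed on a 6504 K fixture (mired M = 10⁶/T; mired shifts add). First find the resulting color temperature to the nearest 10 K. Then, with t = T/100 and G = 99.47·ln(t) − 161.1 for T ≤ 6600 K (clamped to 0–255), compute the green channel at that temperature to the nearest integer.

199

M_in = 10⁶/6504 = 153.75; M_out = 153.75 + (+115) = 268.75.
T_out = 10⁶/268.75 = 3720.9 K → 3720 K; t = 37.2.
G = 99.47·ln 37.2 − 161.1 = 99.47·3.6163 − 161.1 = 198.614.
Rounded: 199.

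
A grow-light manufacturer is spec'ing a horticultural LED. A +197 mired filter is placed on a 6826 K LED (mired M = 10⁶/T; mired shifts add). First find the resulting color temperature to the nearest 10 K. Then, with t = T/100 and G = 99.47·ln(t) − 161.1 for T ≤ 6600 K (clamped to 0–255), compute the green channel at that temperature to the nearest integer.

174

M_in = 10⁶/6826 = 146.50; M_out = 146.50 + (+197) = 343.50.
T_out = 10⁶/343.50 = 2911.2 K → 2910 K; t = 29.1.
G = 99.47·ln 29.1 − 161.1 = 99.47·3.3707 − 161.1 = 174.187.
Rounded: 174.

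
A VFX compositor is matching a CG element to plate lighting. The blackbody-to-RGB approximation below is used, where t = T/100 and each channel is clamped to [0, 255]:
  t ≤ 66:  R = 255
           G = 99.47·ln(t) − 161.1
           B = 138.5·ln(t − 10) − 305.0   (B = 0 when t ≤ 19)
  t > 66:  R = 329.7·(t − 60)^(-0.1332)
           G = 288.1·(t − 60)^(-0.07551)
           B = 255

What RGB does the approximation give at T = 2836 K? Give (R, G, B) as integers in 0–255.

t = 2836/100 = 28.36; the t ≤ 66 branch applies.
R = 255 by definition for t ≤ 66.
G = 99.47·ln 28.36 − 161.1 = 99.47·3.3450 − 161.1 = 171.625.
B = 138.5·ln(28.36 − 10) − 305.0 = 138.5·ln 18.36 − 305.0 = 138.5·2.9102 − 305.0 = 98.059.
Rounded: (255, 172, 98).

(255, 172, 98)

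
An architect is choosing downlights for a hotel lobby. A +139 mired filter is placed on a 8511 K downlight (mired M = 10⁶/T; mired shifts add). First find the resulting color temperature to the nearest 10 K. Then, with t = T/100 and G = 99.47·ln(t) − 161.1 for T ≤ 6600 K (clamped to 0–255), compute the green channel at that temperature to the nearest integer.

203

M_in = 10⁶/8511 = 117.50; M_out = 117.50 + (+139) = 256.50.
T_out = 10⁶/256.50 = 3898.7 K → 3900 K; t = 39.
G = 99.47·ln 39 − 161.1 = 99.47·3.6636 − 161.1 = 203.314.
Rounded: 203.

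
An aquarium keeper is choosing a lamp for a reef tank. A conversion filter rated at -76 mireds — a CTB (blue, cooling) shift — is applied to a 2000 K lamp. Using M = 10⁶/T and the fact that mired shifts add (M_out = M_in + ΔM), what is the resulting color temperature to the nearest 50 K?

2350 K

M_in = 10⁶/2000 = 500.00 mireds.
M_out = 500.00 + (-76) = 424.00 mireds.
T_out = 10⁶/424.00 = 2358.5 K → 2350 K.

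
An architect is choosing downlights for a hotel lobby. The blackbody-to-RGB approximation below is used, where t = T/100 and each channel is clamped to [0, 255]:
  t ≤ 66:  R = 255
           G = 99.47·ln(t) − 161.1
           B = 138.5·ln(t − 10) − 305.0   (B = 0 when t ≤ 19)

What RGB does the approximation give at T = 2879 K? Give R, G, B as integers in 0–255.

t = 2879/100 = 28.79; the t ≤ 66 branch applies.
R = 255 by definition for t ≤ 66.
G = 99.47·ln 28.79 − 161.1 = 99.47·3.3600 − 161.1 = 173.122.
B = 138.5·ln(28.79 − 10) − 305.0 = 138.5·ln 18.79 − 305.0 = 138.5·2.9333 − 305.0 = 101.265.
Rounded: (255, 173, 101).

R=255, G=173, B=101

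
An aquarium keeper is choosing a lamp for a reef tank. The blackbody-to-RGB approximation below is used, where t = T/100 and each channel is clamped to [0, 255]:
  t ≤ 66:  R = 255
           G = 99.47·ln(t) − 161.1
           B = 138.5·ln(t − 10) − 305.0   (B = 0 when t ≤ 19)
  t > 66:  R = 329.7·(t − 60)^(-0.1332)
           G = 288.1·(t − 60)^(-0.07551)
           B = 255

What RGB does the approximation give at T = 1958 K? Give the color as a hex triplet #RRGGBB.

#FF8708

t = 1958/100 = 19.58; the t ≤ 66 branch applies.
R = 255 by definition for t ≤ 66.
G = 99.47·ln 19.58 − 161.1 = 99.47·2.9745 − 161.1 = 134.774.
B = 138.5·ln(19.58 − 10) − 305.0 = 138.5·ln 9.58 − 305.0 = 138.5·2.2597 − 305.0 = 7.965.
Rounded: (255, 135, 8).
In hex: #FF8708.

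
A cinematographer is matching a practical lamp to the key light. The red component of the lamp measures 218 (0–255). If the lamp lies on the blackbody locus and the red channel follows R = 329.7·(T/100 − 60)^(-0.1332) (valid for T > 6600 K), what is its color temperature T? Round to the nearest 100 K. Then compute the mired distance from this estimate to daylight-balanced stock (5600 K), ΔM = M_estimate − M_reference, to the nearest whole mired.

(t − 60)^(-0.1332) = 218/329.7 = 0.66121.
t − 60 = 0.66121^(1/-0.1332) = 0.66121^(-7.508) = 22.326, so t = 82.326.
T = 100·t = 8233 K → 8200 K to the nearest 100 K.
M_estimate = 10⁶/8200 = 121.95; M_reference = 10⁶/5600 = 178.57.
ΔM = 121.95 − 178.57 = -56.62 → -57 mireds.

-57 mireds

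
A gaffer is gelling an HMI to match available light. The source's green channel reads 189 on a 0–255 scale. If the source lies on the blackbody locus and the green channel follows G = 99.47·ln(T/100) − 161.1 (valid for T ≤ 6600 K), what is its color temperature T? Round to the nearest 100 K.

ln t = (189 + 161.1) / 99.47 = 3.5197.
t = e^3.5197 = 33.773.
T = 100·t = 3377 K → 3400 K to the nearest 100 K.

3400 K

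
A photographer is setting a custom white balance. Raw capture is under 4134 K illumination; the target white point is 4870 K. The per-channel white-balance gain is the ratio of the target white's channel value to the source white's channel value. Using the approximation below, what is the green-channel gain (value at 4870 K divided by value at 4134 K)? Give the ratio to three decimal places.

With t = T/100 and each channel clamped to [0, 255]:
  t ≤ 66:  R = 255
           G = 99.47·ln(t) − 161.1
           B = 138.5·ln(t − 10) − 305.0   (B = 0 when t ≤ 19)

At 4134 K (t = 41.34):
  G = 99.47·ln 41.34 − 161.1 = 99.47·3.7218 − 161.1 = 209.110.
At 4870 K (t = 48.7):
  G = 99.47·ln 48.7 − 161.1 = 99.47·3.8857 − 161.1 = 225.408.
Gain = 225.408 / 209.110 = 1.0779 → 1.078.

1.078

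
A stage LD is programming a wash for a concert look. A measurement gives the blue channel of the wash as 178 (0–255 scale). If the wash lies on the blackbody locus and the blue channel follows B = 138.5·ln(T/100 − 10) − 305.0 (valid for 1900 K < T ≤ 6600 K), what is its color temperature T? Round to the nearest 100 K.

ln(t − 10) = (178 + 305.0) / 138.5 = 3.4874.
t − 10 = e^3.4874 = 32.700, so t = 42.700.
T = 100·t = 4270 K → 4300 K to the nearest 100 K.

4300 K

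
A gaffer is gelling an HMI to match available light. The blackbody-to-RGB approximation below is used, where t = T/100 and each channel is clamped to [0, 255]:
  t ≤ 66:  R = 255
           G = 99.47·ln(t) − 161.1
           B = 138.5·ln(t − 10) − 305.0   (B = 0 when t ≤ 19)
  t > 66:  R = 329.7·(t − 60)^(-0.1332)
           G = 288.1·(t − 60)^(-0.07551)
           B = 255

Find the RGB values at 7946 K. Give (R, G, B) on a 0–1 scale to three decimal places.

t = 7946/100 = 79.46; the t > 66 branch applies.
R = 329.7·(79.46 − 60)^(-0.1332) = 329.7·19.46^(-0.1332) = 329.7·0.67342 = 222.027.
G = 288.1·(79.46 − 60)^(-0.07551) = 288.1·19.46^(-0.07551) = 288.1·0.79920 = 230.250.
B = 255 by definition for t > 66.
Dividing each by 255: (0.8707, 0.9029, 1.0000) → (0.871, 0.903, 1.000).

(0.871, 0.903, 1.000)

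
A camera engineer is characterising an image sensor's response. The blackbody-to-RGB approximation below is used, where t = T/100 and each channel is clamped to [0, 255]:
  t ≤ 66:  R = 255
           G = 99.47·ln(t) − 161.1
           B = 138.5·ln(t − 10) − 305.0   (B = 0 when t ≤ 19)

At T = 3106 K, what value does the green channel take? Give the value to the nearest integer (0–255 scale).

181

t = 3106/100 = 31.06; the t ≤ 66 branch applies.
G = 99.47·ln 31.06 − 161.1 = 99.47·3.4359 − 161.1 = 180.671.
Rounded: 181.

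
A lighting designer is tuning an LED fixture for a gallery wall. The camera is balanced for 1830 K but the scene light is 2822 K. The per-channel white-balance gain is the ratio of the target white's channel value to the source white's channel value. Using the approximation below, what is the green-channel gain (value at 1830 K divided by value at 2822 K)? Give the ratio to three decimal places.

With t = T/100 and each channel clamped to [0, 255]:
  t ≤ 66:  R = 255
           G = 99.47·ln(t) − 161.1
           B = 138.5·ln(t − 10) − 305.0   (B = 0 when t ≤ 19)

0.748

At 2822 K (t = 28.22):
  G = 99.47·ln 28.22 − 161.1 = 99.47·3.3400 − 161.1 = 171.133.
At 1830 K (t = 18.3):
  G = 99.47·ln 18.3 − 161.1 = 99.47·2.9069 − 161.1 = 128.049.
Gain = 128.049 / 171.133 = 0.7482 → 0.748.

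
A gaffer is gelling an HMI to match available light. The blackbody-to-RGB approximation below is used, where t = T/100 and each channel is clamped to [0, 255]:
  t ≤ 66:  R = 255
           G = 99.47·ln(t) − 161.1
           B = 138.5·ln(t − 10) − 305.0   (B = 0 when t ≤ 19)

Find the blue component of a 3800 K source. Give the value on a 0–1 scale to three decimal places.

0.614

t = 3800/100 = 38; the t ≤ 66 branch applies.
B = 138.5·ln(38 − 10) − 305.0 = 138.5·ln 28 − 305.0 = 138.5·3.3322 − 305.0 = 156.510.
On a 0–1 scale: 156.510/255 = 0.6138 → 0.614.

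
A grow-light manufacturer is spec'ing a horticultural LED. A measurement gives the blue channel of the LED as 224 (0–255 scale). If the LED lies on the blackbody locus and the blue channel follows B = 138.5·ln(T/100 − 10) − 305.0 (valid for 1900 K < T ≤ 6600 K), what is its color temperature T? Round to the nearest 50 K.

ln(t − 10) = (224 + 305.0) / 138.5 = 3.8195.
t − 10 = e^3.8195 = 45.581, so t = 55.581.
T = 100·t = 5558 K → 5550 K to the nearest 50 K.

5550 K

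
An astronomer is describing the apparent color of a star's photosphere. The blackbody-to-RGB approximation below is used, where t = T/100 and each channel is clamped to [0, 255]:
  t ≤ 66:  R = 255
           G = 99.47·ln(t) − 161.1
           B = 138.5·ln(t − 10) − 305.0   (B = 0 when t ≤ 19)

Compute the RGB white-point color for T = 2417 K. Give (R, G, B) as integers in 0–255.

(255, 156, 62)

t = 2417/100 = 24.17; the t ≤ 66 branch applies.
R = 255 by definition for t ≤ 66.
G = 99.47·ln 24.17 − 161.1 = 99.47·3.1851 − 161.1 = 155.723.
B = 138.5·ln(24.17 − 10) − 305.0 = 138.5·ln 14.17 − 305.0 = 138.5·2.6511 − 305.0 = 62.181.
Rounded: (255, 156, 62).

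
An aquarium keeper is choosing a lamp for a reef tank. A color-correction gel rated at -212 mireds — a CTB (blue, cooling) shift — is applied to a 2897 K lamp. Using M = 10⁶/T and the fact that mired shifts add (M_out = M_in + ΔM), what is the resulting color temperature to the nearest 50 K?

M_in = 10⁶/2897 = 345.18 mireds.
M_out = 345.18 + (-212) = 133.18 mireds.
T_out = 10⁶/133.18 = 7508.4 K → 7500 K.

7500 K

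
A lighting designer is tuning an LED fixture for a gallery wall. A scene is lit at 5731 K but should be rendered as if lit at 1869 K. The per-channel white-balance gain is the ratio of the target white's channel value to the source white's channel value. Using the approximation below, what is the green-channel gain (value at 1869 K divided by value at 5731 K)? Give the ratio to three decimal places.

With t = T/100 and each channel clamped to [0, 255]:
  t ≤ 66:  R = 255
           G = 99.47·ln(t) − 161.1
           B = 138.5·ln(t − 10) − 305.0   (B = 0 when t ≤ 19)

At 5731 K (t = 57.31):
  G = 99.47·ln 57.31 − 161.1 = 99.47·4.0485 − 161.1 = 241.602.
At 1869 K (t = 18.69):
  G = 99.47·ln 18.69 − 161.1 = 99.47·2.9280 − 161.1 = 130.147.
Gain = 130.147 / 241.602 = 0.5387 → 0.539.

0.539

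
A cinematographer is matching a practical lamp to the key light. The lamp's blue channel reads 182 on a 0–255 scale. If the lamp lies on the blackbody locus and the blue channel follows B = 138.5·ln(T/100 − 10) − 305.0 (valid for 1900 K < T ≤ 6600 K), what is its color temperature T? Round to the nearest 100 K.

ln(t − 10) = (182 + 305.0) / 138.5 = 3.5162.
t − 10 = e^3.5162 = 33.658, so t = 43.658.
T = 100·t = 4366 K → 4400 K to the nearest 100 K.

4400 K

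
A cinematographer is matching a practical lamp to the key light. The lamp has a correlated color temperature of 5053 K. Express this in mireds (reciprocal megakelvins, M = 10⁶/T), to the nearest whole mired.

198 mireds

M = 10⁶ / 5053 = 197.902 → 198 mireds.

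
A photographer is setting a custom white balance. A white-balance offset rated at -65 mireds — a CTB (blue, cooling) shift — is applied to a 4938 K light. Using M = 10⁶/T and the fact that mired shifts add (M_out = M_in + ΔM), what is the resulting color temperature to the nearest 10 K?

7270 K

M_in = 10⁶/4938 = 202.51 mireds.
M_out = 202.51 + (-65) = 137.51 mireds.
T_out = 10⁶/137.51 = 7272.1 K → 7270 K.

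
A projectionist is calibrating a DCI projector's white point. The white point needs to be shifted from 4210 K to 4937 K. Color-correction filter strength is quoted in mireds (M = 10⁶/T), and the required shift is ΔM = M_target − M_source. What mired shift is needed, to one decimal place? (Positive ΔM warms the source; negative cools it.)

M_source = 10⁶/4210 = 237.530; M_target = 10⁶/4937 = 202.552.
ΔM = 202.552 − 237.530 = -34.978 → -35.0 mireds, a cooling shift.

-35.0 mireds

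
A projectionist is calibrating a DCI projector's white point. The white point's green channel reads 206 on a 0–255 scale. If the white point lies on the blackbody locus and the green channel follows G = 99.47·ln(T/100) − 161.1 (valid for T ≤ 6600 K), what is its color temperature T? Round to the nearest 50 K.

ln t = (206 + 161.1) / 99.47 = 3.6906.
t = e^3.6906 = 40.067.
T = 100·t = 4007 K → 4000 K to the nearest 50 K.

4000 K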